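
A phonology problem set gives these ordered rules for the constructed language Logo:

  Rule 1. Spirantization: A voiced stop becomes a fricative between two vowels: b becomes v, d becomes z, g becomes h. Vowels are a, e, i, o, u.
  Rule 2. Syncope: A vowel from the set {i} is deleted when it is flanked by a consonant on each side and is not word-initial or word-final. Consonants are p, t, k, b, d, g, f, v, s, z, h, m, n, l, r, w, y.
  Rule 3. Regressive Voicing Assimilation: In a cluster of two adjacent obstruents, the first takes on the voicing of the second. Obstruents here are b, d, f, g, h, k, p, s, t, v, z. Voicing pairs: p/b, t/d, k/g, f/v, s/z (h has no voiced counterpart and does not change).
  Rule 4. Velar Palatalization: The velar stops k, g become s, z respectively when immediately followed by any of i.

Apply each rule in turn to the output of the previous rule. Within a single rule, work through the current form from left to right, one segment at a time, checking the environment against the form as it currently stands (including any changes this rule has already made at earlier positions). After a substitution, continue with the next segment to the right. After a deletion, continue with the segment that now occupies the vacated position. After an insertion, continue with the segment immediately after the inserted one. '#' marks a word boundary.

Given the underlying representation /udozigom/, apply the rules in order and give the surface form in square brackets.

[uzoshom]

Rule 1 Spirantization: [udozigom] → [uzozihom]
Rule 2 Syncope: [uzozihom] → [uzozhom]
Rule 3 Regressive Voicing Assimilation: [uzozhom] → [uzoshom]
Rule 4 Velar Palatalization: no change — [uzoshom]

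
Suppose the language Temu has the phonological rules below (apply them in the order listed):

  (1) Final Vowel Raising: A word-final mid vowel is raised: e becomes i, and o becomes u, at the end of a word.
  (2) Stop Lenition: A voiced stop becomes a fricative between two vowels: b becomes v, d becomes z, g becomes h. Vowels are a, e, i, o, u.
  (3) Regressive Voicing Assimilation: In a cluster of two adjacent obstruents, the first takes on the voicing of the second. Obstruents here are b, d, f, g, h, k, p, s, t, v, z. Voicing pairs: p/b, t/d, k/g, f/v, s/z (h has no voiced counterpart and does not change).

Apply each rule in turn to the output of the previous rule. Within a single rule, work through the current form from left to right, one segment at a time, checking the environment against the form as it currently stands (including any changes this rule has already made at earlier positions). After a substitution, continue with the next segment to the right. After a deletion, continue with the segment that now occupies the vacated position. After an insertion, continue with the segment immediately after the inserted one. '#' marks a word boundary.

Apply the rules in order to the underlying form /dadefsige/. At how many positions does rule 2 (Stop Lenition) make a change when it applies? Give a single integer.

2

(1) Final Vowel Raising: [dadefsige] → [dadefsigi]
(2) Stop Lenition: [dadefsigi] → [dazefsihi]
(3) Regressive Voicing Assimilation: no change — [dazefsihi]
Rule 2 changed 2 position(s).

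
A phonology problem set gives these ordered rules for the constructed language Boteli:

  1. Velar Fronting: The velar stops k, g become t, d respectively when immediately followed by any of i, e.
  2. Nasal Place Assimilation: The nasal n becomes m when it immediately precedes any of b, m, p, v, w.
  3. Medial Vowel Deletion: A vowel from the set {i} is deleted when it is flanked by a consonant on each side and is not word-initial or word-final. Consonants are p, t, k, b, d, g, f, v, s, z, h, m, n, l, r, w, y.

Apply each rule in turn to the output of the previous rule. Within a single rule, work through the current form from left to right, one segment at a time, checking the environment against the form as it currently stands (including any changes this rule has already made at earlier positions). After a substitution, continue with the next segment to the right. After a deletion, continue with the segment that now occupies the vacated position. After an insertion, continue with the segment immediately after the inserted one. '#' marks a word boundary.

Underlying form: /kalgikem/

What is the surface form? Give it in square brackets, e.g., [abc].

1 Velar Fronting: [kalgikem] → [kalditem]
2 Nasal Place Assimilation: no change — [kalditem]
3 Medial Vowel Deletion: [kalditem] → [kaldtem]

[kaldtem]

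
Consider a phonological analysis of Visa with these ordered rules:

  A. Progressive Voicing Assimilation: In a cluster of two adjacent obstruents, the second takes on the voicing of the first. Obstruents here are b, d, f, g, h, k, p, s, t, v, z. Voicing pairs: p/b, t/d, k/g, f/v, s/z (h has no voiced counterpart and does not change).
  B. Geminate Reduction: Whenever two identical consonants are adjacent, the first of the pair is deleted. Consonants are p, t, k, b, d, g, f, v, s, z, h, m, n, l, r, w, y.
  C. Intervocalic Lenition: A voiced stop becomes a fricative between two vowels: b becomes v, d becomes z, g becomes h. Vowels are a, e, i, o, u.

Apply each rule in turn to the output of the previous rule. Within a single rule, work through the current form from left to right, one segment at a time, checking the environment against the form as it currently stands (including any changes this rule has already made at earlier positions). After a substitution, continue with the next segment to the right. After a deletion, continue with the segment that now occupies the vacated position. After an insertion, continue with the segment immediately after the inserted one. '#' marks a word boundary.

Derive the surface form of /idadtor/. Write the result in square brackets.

[izazor]

A Progressive Voicing Assimilation: [idadtor] → [idaddor]
B Geminate Reduction: [idaddor] → [idador]
C Intervocalic Lenition: [idador] → [izazor]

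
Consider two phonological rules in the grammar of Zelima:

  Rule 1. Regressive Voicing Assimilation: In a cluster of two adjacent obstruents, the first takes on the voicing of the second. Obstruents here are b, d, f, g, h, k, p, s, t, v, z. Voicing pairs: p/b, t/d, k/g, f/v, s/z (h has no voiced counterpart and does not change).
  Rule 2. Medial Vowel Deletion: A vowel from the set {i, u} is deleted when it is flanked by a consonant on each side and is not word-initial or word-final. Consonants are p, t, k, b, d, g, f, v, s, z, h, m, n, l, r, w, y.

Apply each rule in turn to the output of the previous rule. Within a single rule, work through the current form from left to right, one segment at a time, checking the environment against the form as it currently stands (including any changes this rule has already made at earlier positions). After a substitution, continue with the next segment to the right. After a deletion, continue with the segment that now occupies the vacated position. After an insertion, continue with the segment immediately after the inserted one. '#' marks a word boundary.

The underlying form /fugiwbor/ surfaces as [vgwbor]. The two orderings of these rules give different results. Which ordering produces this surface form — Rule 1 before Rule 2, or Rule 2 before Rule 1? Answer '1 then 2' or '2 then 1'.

2 then 1

Order 1 then 2:
  1 Regressive Voicing Assimilation: no change — [fugiwbor]
  2 Medial Vowel Deletion: [fugiwbor] → [fgwbor]
  result: [fgwbor]
Order 2 then 1:
  2 Medial Vowel Deletion: [fugiwbor] → [fgwbor]
  1 Regressive Voicing Assimilation: [fgwbor] → [vgwbor]
  result: [vgwbor]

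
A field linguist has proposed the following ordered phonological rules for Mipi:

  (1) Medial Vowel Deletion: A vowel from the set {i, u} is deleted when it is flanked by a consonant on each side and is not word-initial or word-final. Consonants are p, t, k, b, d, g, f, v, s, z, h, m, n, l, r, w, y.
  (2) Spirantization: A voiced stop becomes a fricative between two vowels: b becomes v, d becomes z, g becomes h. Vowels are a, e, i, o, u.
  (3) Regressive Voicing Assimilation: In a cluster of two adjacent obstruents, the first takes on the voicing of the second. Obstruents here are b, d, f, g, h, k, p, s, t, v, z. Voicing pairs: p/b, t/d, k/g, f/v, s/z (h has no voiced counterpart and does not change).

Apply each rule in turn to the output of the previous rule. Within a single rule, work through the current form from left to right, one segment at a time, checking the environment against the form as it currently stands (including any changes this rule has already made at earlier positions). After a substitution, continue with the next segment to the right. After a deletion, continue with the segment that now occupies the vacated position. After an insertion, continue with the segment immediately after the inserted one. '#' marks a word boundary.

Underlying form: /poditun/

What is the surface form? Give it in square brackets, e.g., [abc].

[pottn]

(1) Medial Vowel Deletion: [poditun] → [podtn]
(2) Spirantization: no change — [podtn]
(3) Regressive Voicing Assimilation: [podtn] → [pottn]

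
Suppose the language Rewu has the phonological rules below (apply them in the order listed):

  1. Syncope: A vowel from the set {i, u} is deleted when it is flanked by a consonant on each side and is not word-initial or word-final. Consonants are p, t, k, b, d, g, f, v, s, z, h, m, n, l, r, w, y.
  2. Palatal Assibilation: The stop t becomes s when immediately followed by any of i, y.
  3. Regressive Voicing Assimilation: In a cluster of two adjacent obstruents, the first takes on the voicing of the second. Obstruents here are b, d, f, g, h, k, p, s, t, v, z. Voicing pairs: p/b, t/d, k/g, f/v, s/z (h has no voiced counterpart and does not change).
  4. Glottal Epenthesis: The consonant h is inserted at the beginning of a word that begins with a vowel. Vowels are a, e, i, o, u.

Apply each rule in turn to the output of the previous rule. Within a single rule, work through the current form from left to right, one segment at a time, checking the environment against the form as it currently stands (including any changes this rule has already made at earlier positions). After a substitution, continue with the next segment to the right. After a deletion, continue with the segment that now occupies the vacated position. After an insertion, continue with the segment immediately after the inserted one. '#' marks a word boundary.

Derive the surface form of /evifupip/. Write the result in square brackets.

[heffpp]

1 Syncope: [evifupip] → [evfpp]
2 Palatal Assibilation: no change — [evfpp]
3 Regressive Voicing Assimilation: [evfpp] → [effpp]
4 Glottal Epenthesis: [effpp] → [heffpp]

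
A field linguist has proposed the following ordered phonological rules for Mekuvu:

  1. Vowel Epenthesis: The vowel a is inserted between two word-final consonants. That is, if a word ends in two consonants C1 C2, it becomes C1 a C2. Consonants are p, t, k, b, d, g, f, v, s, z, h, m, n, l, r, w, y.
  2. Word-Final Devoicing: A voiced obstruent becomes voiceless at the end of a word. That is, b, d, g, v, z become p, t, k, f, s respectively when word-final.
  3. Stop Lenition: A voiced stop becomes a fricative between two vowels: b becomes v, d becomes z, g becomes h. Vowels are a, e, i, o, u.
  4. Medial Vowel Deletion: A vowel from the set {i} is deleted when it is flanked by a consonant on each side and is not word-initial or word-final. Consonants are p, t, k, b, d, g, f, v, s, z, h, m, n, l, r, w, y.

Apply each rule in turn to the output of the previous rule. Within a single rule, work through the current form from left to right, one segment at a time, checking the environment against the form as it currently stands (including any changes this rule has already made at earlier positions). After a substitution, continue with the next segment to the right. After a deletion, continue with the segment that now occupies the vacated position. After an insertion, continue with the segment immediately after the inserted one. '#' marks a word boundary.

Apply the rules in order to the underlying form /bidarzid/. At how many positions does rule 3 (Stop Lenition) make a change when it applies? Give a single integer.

1

1 Vowel Epenthesis: no change — [bidarzid]
2 Word-Final Devoicing: [bidarzid] → [bidarzit]
3 Stop Lenition: [bidarzit] → [bizarzit]
4 Medial Vowel Deletion: [bizarzit] → [bzarzt]
Rule 3 changed 1 position(s).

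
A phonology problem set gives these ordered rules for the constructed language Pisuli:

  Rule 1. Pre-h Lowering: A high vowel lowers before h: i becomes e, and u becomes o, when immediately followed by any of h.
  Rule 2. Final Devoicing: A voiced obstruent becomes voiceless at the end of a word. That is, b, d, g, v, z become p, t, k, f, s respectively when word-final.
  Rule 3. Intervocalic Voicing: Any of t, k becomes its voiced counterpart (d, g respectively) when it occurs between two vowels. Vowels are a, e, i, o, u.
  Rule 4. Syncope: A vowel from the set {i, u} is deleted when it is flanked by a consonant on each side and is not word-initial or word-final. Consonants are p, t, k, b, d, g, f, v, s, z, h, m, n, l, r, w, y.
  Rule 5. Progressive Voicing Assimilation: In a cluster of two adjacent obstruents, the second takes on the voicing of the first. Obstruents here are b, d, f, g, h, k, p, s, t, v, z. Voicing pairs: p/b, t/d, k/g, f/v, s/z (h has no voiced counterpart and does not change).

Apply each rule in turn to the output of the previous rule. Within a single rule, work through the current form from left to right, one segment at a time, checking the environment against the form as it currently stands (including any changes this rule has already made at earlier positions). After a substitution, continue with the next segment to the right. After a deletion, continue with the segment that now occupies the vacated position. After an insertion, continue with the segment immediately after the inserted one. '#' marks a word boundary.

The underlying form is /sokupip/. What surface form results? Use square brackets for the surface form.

[sogbb]

Rule 1 Pre-h Lowering: no change — [sokupip]
Rule 2 Final Devoicing: no change — [sokupip]
Rule 3 Intervocalic Voicing: [sokupip] → [sogupip]
Rule 4 Syncope: [sogupip] → [sogpp]
Rule 5 Progressive Voicing Assimilation: [sogpp] → [sogbb]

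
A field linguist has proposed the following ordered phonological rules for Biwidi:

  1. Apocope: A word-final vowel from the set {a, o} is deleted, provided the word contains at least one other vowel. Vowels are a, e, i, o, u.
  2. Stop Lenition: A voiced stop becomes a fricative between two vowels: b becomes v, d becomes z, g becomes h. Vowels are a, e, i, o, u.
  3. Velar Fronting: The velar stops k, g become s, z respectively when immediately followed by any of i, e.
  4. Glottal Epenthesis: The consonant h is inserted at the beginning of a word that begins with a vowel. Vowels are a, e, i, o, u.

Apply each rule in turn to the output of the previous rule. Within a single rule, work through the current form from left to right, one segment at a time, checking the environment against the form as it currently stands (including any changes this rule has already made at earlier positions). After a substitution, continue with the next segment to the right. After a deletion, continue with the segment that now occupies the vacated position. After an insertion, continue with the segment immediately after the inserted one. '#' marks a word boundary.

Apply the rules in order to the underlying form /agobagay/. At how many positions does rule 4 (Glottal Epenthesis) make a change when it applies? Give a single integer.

1

1 Apocope: no change — [agobagay]
2 Stop Lenition: [agobagay] → [ahovahay]
3 Velar Fronting: no change — [ahovahay]
4 Glottal Epenthesis: [ahovahay] → [hahovahay]
Rule 4 changed 1 position(s).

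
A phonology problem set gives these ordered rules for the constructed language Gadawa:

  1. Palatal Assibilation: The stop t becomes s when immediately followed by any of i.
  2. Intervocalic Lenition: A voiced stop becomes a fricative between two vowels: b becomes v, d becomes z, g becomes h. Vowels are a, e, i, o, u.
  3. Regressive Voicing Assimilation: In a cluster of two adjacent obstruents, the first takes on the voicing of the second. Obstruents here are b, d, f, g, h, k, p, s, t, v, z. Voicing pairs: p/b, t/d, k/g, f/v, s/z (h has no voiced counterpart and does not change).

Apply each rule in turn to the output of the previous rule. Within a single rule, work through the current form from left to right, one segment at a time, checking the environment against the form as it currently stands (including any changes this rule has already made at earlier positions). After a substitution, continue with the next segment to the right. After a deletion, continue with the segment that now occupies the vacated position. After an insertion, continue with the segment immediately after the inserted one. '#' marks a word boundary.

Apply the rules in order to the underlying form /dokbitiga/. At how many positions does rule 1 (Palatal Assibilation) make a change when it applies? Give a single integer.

1 Palatal Assibilation: [dokbitiga] → [dokbisiga]
2 Intervocalic Lenition: [dokbisiga] → [dokbisiha]
3 Regressive Voicing Assimilation: [dokbisiha] → [dogbisiha]
Rule 1 changed 1 position(s).

1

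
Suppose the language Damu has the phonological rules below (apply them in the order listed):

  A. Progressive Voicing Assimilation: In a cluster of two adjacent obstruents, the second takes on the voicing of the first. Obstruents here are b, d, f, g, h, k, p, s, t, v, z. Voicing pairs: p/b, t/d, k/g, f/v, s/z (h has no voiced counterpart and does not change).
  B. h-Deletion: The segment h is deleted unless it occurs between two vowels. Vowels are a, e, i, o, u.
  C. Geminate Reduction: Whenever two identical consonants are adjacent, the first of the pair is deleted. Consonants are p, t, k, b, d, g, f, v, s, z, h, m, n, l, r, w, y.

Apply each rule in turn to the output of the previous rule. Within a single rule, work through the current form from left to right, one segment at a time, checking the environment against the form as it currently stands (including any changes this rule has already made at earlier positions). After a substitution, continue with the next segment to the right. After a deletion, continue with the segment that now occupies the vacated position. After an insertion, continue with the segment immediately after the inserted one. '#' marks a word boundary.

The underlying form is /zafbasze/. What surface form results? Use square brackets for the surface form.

A Progressive Voicing Assimilation: [zafbasze] → [zafpasse]
B h-Deletion: no change — [zafpasse]
C Geminate Reduction: [zafpasse] → [zafpase]

[zafpase]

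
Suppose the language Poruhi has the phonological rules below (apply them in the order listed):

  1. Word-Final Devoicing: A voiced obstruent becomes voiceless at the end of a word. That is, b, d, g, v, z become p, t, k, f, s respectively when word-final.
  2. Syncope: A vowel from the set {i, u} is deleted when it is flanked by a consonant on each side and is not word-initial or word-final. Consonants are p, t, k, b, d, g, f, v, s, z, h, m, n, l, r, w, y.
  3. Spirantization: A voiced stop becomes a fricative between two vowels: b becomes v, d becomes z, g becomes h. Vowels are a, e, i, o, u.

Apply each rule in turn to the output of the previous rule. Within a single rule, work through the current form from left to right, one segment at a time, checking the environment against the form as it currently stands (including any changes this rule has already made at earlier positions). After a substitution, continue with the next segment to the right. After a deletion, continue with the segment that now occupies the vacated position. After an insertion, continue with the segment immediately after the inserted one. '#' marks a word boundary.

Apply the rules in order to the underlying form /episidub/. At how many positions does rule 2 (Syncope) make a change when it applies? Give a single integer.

1 Word-Final Devoicing: [episidub] → [episidup]
2 Syncope: [episidup] → [epsdp]
3 Spirantization: no change — [epsdp]
Rule 2 changed 3 position(s).

3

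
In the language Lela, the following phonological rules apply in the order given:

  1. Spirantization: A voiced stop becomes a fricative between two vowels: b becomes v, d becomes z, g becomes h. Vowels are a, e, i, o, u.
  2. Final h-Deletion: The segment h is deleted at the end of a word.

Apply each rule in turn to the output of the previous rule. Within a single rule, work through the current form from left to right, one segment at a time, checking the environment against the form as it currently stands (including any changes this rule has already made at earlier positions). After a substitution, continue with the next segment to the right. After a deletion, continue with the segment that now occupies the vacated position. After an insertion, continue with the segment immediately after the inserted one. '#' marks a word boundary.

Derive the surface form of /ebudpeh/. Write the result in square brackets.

[evudpe]

1 Spirantization: [ebudpeh] → [evudpeh]
2 Final h-Deletion: [evudpeh] → [evudpe]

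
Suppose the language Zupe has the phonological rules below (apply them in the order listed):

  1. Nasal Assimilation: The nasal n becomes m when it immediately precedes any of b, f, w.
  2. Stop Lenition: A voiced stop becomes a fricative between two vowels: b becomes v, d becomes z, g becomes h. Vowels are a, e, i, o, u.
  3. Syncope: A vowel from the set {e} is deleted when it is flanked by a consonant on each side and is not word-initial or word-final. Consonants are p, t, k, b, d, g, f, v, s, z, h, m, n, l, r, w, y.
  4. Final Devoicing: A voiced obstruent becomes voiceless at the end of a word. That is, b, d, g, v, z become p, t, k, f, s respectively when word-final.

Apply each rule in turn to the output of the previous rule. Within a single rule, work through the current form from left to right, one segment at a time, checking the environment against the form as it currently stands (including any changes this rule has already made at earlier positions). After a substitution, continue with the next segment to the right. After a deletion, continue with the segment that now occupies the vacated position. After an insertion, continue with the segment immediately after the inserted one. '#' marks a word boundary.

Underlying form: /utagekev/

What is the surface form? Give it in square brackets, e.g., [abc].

[utahkf]

1 Nasal Assimilation: no change — [utagekev]
2 Stop Lenition: [utagekev] → [utahekev]
3 Syncope: [utahekev] → [utahkv]
4 Final Devoicing: [utahkv] → [utahkf]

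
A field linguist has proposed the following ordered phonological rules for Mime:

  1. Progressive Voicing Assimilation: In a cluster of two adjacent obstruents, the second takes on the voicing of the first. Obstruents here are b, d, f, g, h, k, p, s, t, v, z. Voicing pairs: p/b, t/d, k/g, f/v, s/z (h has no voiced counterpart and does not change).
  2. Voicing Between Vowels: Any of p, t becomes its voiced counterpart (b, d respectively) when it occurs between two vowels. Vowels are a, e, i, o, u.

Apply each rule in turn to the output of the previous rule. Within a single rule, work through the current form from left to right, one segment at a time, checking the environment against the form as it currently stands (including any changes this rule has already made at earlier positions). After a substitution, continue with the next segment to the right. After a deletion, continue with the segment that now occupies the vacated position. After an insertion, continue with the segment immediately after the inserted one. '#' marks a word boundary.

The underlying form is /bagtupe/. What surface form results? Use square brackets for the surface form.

[bagdube]

1 Progressive Voicing Assimilation: [bagtupe] → [bagdupe]
2 Voicing Between Vowels: [bagdupe] → [bagdube]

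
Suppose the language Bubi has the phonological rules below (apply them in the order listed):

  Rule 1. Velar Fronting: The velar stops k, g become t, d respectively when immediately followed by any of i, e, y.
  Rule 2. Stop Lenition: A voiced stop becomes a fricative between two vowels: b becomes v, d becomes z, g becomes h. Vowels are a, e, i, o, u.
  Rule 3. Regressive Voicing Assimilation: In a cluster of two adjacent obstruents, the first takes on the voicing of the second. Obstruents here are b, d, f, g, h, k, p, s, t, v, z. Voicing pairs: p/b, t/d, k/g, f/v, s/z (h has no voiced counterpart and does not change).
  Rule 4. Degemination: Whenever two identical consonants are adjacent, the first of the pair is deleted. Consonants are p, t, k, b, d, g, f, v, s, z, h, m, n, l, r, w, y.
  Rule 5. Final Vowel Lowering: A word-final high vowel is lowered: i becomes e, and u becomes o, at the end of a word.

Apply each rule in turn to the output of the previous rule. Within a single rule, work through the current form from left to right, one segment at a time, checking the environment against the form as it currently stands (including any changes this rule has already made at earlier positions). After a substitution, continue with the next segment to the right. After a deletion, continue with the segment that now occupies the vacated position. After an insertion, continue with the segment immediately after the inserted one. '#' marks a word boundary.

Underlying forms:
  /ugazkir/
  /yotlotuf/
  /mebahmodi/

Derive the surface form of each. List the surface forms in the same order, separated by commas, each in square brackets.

[uhastir], [yotlotuf], [mevahmoze]

/ugazkir/:
  Rule 1 Velar Fronting: [ugazkir] → [ugaztir]
  Rule 2 Stop Lenition: [ugaztir] → [uhaztir]
  Rule 3 Regressive Voicing Assimilation: [uhaztir] → [uhastir]
  Rule 4 Degemination: no change — [uhastir]
  Rule 5 Final Vowel Lowering: no change — [uhastir]
/yotlotuf/:
  Rule 1 Velar Fronting: no change — [yotlotuf]
  Rule 2 Stop Lenition: no change — [yotlotuf]
  Rule 3 Regressive Voicing Assimilation: no change — [yotlotuf]
  Rule 4 Degemination: no change — [yotlotuf]
  Rule 5 Final Vowel Lowering: no change — [yotlotuf]
/mebahmodi/:
  Rule 1 Velar Fronting: no change — [mebahmodi]
  Rule 2 Stop Lenition: [mebahmodi] → [mevahmozi]
  Rule 3 Regressive Voicing Assimilation: no change — [mevahmozi]
  Rule 4 Degemination: no change — [mevahmozi]
  Rule 5 Final Vowel Lowering: [mevahmozi] → [mevahmoze]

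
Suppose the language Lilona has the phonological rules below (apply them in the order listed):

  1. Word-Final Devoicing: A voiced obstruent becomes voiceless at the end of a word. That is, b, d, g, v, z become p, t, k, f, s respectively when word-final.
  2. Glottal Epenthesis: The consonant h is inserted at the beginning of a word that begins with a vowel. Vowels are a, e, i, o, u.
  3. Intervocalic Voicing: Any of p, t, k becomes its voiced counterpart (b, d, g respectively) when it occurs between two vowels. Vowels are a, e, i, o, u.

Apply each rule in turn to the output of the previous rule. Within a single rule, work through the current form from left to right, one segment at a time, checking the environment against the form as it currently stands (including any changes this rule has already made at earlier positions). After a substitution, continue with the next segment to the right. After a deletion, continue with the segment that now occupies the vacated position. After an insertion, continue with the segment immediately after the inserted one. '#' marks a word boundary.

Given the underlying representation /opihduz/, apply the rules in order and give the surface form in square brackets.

1 Word-Final Devoicing: [opihduz] → [opihdus]
2 Glottal Epenthesis: [opihdus] → [hopihdus]
3 Intervocalic Voicing: [hopihdus] → [hobihdus]

[hobihdus]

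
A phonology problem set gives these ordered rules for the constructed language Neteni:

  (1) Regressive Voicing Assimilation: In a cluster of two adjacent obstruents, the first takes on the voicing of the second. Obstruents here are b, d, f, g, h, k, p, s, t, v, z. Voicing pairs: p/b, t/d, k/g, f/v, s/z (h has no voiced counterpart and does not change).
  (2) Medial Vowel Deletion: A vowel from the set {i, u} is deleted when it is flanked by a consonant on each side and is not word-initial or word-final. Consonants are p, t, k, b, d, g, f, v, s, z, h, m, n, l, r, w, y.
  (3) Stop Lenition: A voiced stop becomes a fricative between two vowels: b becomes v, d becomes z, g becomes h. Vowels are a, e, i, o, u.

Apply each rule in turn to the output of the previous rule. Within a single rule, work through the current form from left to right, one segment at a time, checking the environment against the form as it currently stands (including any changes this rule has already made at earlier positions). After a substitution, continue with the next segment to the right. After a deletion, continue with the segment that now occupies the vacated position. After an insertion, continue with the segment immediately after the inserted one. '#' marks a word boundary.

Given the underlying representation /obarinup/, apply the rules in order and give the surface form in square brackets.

(1) Regressive Voicing Assimilation: no change — [obarinup]
(2) Medial Vowel Deletion: [obarinup] → [obarnp]
(3) Stop Lenition: [obarnp] → [ovarnp]

[ovarnp]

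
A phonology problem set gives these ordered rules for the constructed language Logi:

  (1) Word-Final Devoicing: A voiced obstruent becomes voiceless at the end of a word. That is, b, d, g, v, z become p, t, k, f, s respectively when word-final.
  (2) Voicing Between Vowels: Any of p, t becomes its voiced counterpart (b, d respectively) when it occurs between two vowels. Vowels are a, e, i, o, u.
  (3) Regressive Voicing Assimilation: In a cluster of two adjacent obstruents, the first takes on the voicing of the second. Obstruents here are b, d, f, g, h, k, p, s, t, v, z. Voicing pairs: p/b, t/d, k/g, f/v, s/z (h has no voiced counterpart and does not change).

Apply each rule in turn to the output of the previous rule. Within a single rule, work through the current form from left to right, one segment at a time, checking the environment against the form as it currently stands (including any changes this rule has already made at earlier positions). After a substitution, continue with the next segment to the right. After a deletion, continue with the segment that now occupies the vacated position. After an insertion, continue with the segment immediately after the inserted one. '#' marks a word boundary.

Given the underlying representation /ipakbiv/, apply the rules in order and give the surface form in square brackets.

[ibagbif]

(1) Word-Final Devoicing: [ipakbiv] → [ipakbif]
(2) Voicing Between Vowels: [ipakbif] → [ibakbif]
(3) Regressive Voicing Assimilation: [ibakbif] → [ibagbif]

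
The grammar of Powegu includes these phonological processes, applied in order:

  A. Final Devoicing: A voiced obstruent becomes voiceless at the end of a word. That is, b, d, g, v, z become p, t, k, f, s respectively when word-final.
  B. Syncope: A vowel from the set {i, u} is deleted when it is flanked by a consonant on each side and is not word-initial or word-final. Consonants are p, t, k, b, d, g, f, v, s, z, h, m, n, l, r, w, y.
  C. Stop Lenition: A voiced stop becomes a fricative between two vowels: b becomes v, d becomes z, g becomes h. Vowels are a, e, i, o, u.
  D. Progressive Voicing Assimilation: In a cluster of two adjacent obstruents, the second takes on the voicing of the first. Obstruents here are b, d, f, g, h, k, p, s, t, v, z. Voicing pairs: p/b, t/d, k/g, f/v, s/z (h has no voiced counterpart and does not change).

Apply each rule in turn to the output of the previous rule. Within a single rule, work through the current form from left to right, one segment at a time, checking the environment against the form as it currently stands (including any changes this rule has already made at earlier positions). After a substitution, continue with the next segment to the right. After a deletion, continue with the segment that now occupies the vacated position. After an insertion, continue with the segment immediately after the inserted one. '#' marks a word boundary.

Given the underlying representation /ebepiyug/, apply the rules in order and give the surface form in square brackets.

A Final Devoicing: [ebepiyug] → [ebepiyuk]
B Syncope: [ebepiyuk] → [ebepyk]
C Stop Lenition: [ebepyk] → [evepyk]
D Progressive Voicing Assimilation: no change — [evepyk]

[evepyk]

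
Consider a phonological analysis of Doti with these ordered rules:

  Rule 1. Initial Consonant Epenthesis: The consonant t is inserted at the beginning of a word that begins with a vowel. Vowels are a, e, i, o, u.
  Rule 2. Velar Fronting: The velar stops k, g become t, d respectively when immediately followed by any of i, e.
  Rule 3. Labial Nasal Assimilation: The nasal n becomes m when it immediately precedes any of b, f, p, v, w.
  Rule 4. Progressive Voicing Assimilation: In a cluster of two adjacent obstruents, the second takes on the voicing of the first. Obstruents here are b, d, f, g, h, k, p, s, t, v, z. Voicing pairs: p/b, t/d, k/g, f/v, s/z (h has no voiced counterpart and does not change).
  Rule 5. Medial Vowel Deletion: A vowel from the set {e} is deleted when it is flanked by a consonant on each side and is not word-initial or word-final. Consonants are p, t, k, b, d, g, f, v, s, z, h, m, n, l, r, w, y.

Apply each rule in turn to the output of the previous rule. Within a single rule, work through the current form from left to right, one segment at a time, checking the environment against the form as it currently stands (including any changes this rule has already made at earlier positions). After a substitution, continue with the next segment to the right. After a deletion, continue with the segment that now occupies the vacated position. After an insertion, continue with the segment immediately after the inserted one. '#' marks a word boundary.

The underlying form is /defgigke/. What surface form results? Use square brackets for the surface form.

[dftigde]

Rule 1 Initial Consonant Epenthesis: no change — [defgigke]
Rule 2 Velar Fronting: [defgigke] → [defdigte]
Rule 3 Labial Nasal Assimilation: no change — [defdigte]
Rule 4 Progressive Voicing Assimilation: [defdigte] → [deftigde]
Rule 5 Medial Vowel Deletion: [deftigde] → [dftigde]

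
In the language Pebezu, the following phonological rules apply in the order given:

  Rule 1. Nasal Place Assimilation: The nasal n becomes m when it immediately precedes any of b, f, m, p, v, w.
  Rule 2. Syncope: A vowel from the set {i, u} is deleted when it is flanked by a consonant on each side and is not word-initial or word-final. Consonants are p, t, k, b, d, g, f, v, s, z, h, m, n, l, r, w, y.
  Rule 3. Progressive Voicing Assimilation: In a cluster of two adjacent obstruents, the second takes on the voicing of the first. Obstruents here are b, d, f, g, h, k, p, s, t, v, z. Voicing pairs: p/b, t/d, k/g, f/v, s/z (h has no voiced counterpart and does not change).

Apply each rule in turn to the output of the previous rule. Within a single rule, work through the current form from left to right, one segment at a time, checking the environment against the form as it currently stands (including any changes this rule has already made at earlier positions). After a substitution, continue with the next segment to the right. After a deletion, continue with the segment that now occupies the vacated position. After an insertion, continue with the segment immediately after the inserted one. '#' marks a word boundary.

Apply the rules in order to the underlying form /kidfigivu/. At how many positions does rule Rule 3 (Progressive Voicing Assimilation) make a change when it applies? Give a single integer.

3

Rule 1 Nasal Place Assimilation: no change — [kidfigivu]
Rule 2 Syncope: [kidfigivu] → [kdfgvu]
Rule 3 Progressive Voicing Assimilation: [kdfgvu] → [ktfkfu]
Rule Rule 3 changed 3 position(s).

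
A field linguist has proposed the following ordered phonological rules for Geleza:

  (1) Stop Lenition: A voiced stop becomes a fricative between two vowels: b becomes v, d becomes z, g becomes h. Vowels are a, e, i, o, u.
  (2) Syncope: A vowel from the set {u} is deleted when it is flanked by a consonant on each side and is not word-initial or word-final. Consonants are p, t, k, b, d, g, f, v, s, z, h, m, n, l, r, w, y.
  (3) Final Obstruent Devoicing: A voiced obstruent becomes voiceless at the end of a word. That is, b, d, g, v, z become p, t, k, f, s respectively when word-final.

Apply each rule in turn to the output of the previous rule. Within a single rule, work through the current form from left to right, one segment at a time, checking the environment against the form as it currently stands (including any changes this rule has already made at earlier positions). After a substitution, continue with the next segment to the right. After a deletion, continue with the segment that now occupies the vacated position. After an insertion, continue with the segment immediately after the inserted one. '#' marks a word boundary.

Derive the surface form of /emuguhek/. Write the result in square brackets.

(1) Stop Lenition: [emuguhek] → [emuhuhek]
(2) Syncope: [emuhuhek] → [emhhek]
(3) Final Obstruent Devoicing: no change — [emhhek]

[emhhek]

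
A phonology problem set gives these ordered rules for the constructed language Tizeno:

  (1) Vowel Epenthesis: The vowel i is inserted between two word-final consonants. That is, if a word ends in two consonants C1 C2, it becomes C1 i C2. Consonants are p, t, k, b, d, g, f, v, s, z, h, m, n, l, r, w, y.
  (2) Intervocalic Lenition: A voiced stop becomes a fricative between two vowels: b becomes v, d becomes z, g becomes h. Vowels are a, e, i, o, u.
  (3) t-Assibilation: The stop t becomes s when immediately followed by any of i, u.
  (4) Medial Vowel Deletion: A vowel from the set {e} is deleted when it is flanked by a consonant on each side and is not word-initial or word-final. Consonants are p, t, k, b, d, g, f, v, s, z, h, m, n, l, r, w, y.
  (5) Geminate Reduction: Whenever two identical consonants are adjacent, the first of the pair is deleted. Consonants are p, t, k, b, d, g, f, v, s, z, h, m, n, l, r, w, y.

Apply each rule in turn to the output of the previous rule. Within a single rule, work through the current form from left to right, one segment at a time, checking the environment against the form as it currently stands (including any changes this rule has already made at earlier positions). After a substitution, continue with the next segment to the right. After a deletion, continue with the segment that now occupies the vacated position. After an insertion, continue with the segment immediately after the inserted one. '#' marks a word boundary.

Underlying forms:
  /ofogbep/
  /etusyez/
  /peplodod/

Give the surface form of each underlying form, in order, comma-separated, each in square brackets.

/ofogbep/:
  (1) Vowel Epenthesis: no change — [ofogbep]
  (2) Intervocalic Lenition: no change — [ofogbep]
  (3) t-Assibilation: no change — [ofogbep]
  (4) Medial Vowel Deletion: [ofogbep] → [ofogbp]
  (5) Geminate Reduction: no change — [ofogbp]
/etusyez/:
  (1) Vowel Epenthesis: no change — [etusyez]
  (2) Intervocalic Lenition: no change — [etusyez]
  (3) t-Assibilation: [etusyez] → [esusyez]
  (4) Medial Vowel Deletion: [esusyez] → [esusyz]
  (5) Geminate Reduction: no change — [esusyz]
/peplodod/:
  (1) Vowel Epenthesis: no change — [peplodod]
  (2) Intervocalic Lenition: [peplodod] → [peplozod]
  (3) t-Assibilation: no change — [peplozod]
  (4) Medial Vowel Deletion: [peplozod] → [pplozod]
  (5) Geminate Reduction: [pplozod] → [plozod]

[ofogbp], [esusyz], [plozod]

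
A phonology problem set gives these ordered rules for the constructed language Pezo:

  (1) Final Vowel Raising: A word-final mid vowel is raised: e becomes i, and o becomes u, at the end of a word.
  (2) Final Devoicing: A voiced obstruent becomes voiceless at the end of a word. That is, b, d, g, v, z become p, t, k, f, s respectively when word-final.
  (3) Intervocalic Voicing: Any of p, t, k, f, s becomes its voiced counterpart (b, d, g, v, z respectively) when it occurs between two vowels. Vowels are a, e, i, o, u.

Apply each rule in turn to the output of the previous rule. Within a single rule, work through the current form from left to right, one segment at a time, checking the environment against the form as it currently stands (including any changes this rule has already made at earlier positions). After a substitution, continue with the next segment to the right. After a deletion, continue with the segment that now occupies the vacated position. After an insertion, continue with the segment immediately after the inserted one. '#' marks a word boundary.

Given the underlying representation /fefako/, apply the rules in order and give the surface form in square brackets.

(1) Final Vowel Raising: [fefako] → [fefaku]
(2) Final Devoicing: no change — [fefaku]
(3) Intervocalic Voicing: [fefaku] → [fevagu]

[fevagu]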